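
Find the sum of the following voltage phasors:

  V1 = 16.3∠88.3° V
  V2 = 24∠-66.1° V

Step 1 — Convert each phasor to rectangular form:
  V1 = 16.3·(cos(88.3°) + j·sin(88.3°)) = 0.4836 + j16.29 V
  V2 = 24·(cos(-66.1°) + j·sin(-66.1°)) = 9.723 - j21.94 V
Step 2 — Sum components: V_total = 10.21 - j5.649 V.
Step 3 — Convert to polar: |V_total| = 11.67 V, ∠V_total = -29.0°.

V_total = 11.67∠-29.0° V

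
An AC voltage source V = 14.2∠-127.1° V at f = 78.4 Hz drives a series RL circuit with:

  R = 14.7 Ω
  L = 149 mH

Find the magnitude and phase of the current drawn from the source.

Step 1 — Angular frequency: ω = 2π·f = 2π·78.4 = 492.6 rad/s.
Step 2 — Component impedances:
  R: Z = R = 14.7 Ω
  L: Z = jωL = j·492.6·0.149 = 0 + j73.4 Ω
Step 3 — Series combination: Z_total = R + L = 14.7 + j73.4 Ω = 74.86∠78.7° Ω.
Step 4 — Source phasor: V = 14.2∠-127.1° V = -8.566 - j11.33 V.
Step 5 — Ohm's law: I = V / Z_total = (-8.566 - j11.33) / (14.7 + j73.4) = -0.1708 + j0.08249 A.
Step 6 — Convert to polar: |I| = 0.1897 A, ∠I = 154.2°.

I = 0.1897∠154.2° A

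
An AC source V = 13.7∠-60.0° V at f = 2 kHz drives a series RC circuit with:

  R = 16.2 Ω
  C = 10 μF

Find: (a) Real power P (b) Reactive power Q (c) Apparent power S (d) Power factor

Step 1 — Angular frequency: ω = 2π·f = 2π·2000 = 1.257e+04 rad/s.
Step 2 — Component impedances:
  R: Z = R = 16.2 Ω
  C: Z = 1/(jωC) = -j/(ω·C) = 0 - j7.958 Ω
Step 3 — Series combination: Z_total = R + C = 16.2 - j7.958 Ω = 18.05∠-26.2° Ω.
Step 4 — Source phasor: V = 13.7∠-60.0° V = 6.85 - j11.86 V.
Step 5 — Current: I = V / Z = 0.6305 - j0.4227 A = 0.759∠-33.8° A.
Step 6 — Complex power: S = V·I* = 9.334 - j4.585 VA.
Step 7 — Real power: P = Re(S) = 9.334 W.
Step 8 — Reactive power: Q = Im(S) = -4.585 VAR.
Step 9 — Apparent power: |S| = 10.4 VA.
Step 10 — Power factor: PF = P/|S| = 0.8976 (leading).

(a) P = 9.334 W  (b) Q = -4.585 VAR  (c) S = 10.4 VA  (d) PF = 0.8976 (leading)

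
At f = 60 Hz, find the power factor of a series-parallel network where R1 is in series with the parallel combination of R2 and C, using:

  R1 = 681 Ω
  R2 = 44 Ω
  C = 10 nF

Step 1 — Angular frequency: ω = 2π·f = 2π·60 = 377 rad/s.
Step 2 — Component impedances:
  R1: Z = R = 681 Ω
  R2: Z = R = 44 Ω
  C: Z = 1/(jωC) = -j/(ω·C) = 0 - j2.653e+05 Ω
Step 3 — Parallel branch: R2 || C = 1/(1/R2 + 1/C) = 44 - j0.007299 Ω.
Step 4 — Series with R1: Z_total = R1 + (R2 || C) = 725 - j0.007299 Ω = 725∠-0.0° Ω.
Step 5 — Power factor: PF = cos(φ) = Re(Z)/|Z| = 725/725 = 1.
Step 6 — Type: Im(Z) = -0.007299 ⇒ leading (phase φ = -0.0°).

PF = 1 (leading, φ = -0.0°)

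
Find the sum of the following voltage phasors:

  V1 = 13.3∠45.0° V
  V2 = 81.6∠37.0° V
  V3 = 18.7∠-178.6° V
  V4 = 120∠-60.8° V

Step 1 — Convert each phasor to rectangular form:
  V1 = 13.3·(cos(45.0°) + j·sin(45.0°)) = 9.405 + j9.405 V
  V2 = 81.6·(cos(37.0°) + j·sin(37.0°)) = 65.17 + j49.11 V
  V3 = 18.7·(cos(-178.6°) + j·sin(-178.6°)) = -18.69 - j0.4569 V
  V4 = 120·(cos(-60.8°) + j·sin(-60.8°)) = 58.54 - j104.8 V
Step 2 — Sum components: V_total = 114.4 - j46.69 V.
Step 3 — Convert to polar: |V_total| = 123.6 V, ∠V_total = -22.2°.

V_total = 123.6∠-22.2° V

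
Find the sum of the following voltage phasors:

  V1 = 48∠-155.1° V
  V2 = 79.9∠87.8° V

Step 1 — Convert each phasor to rectangular form:
  V1 = 48·(cos(-155.1°) + j·sin(-155.1°)) = -43.54 - j20.21 V
  V2 = 79.9·(cos(87.8°) + j·sin(87.8°)) = 3.067 + j79.84 V
Step 2 — Sum components: V_total = -40.47 + j59.63 V.
Step 3 — Convert to polar: |V_total| = 72.07 V, ∠V_total = 124.2°.

V_total = 72.07∠124.2° V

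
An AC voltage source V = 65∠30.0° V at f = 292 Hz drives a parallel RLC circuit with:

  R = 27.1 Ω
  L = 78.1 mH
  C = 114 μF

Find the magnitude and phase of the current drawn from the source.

Step 1 — Angular frequency: ω = 2π·f = 2π·292 = 1835 rad/s.
Step 2 — Component impedances:
  R: Z = R = 27.1 Ω
  L: Z = jωL = j·1835·0.0781 = 0 + j143.3 Ω
  C: Z = 1/(jωC) = -j/(ω·C) = 0 - j4.781 Ω
Step 3 — Parallel combination: 1/Z_total = 1/R + 1/L + 1/C; Z_total = 0.8737 - j4.787 Ω = 4.866∠-79.7° Ω.
Step 4 — Source phasor: V = 65∠30.0° V = 56.29 + j32.5 V.
Step 5 — Ohm's law: I = V / Z_total = (56.29 + j32.5) / (0.8737 - j4.787) = -4.494 + j12.58 A.
Step 6 — Convert to polar: |I| = 13.36 A, ∠I = 109.7°.

I = 13.36∠109.7° A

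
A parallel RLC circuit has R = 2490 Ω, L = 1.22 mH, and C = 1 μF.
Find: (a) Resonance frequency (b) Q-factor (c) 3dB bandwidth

Step 1 — Resonance: ω₀ = 1/√(LC) = 1/√(0.00122·1e-06) = 2.863e+04 rad/s.
Step 2 — f₀ = ω₀/(2π) = 4557 Hz.
Step 3 — Parallel Q: Q = R/(ω₀L) = 2490/(2.863e+04·0.00122) = 71.29.
Step 4 — Bandwidth: Δω = ω₀/Q = 401.6 rad/s; BW = Δω/(2π) = 63.92 Hz.

(a) f₀ = 4557 Hz  (b) Q = 71.29  (c) BW = 63.92 Hz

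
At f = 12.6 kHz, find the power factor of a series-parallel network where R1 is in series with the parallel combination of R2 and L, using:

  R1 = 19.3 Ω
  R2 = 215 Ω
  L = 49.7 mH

Step 1 — Angular frequency: ω = 2π·f = 2π·1.26e+04 = 7.917e+04 rad/s.
Step 2 — Component impedances:
  R1: Z = R = 19.3 Ω
  R2: Z = R = 215 Ω
  L: Z = jωL = j·7.917e+04·0.0497 = 0 + j3935 Ω
Step 3 — Parallel branch: R2 || L = 1/(1/R2 + 1/L) = 214.4 + j11.71 Ω.
Step 4 — Series with R1: Z_total = R1 + (R2 || L) = 233.7 + j11.71 Ω = 234∠2.9° Ω.
Step 5 — Power factor: PF = cos(φ) = Re(Z)/|Z| = 233.7/234 = 0.9987.
Step 6 — Type: Im(Z) = 11.71 ⇒ lagging (phase φ = 2.9°).

PF = 0.9987 (lagging, φ = 2.9°)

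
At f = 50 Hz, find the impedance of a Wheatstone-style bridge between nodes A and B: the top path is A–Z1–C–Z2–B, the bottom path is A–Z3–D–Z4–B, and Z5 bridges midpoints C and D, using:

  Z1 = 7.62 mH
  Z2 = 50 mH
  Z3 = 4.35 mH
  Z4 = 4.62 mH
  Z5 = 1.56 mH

Step 1 — Angular frequency: ω = 2π·f = 2π·50 = 314.2 rad/s.
Step 2 — Component impedances:
  Z1: Z = jωL = j·314.2·0.00762 = 0 + j2.394 Ω
  Z2: Z = jωL = j·314.2·0.05 = 0 + j15.71 Ω
  Z3: Z = jωL = j·314.2·0.00435 = 0 + j1.367 Ω
  Z4: Z = jωL = j·314.2·0.00462 = 0 + j1.451 Ω
  Z5: Z = jωL = j·314.2·0.00156 = 0 + j0.4901 Ω
Step 3 — Bridge requires nodal analysis (the Z5 bridge couples midpoints C and D, so the two paths cannot be reduced to a simple series/parallel combination). Setting node B to ground and injecting 1 A at node A, the 3-node admittance system at A, C, D solves to V_A = Z_AB = 0 + j2.231 Ω = 2.231∠90.0° Ω.

Z = 0 + j2.231 Ω = 2.231∠90.0° Ω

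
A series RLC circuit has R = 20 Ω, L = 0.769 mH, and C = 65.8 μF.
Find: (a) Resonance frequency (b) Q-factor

Step 1 — Resonance condition Im(Z)=0 gives ω₀ = 1/√(LC).
Step 2 — ω₀ = 1/√(0.000769·6.58e-05) = 4446 rad/s.
Step 3 — f₀ = ω₀/(2π) = 707.5 Hz.
Step 4 — Series Q: Q = ω₀L/R = 4446·0.000769/20 = 0.1709.

(a) f₀ = 707.5 Hz  (b) Q = 0.1709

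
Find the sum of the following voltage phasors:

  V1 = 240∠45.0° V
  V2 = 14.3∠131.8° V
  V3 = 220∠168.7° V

Step 1 — Convert each phasor to rectangular form:
  V1 = 240·(cos(45.0°) + j·sin(45.0°)) = 169.7 + j169.7 V
  V2 = 14.3·(cos(131.8°) + j·sin(131.8°)) = -9.531 + j10.66 V
  V3 = 220·(cos(168.7°) + j·sin(168.7°)) = -215.7 + j43.11 V
Step 2 — Sum components: V_total = -55.56 + j223.5 V.
Step 3 — Convert to polar: |V_total| = 230.3 V, ∠V_total = 104.0°.

V_total = 230.3∠104.0° V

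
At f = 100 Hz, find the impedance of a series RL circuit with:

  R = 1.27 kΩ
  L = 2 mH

Step 1 — Angular frequency: ω = 2π·f = 2π·100 = 628.3 rad/s.
Step 2 — Component impedances:
  R: Z = R = 1270 Ω
  L: Z = jωL = j·628.3·0.002 = 0 + j1.257 Ω
Step 3 — Series combination: Z_total = R + L = 1270 + j1.257 Ω = 1270∠0.1° Ω.

Z = 1270 + j1.257 Ω = 1270∠0.1° Ω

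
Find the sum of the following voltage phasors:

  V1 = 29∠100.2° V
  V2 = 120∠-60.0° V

Step 1 — Convert each phasor to rectangular form:
  V1 = 29·(cos(100.2°) + j·sin(100.2°)) = -5.135 + j28.54 V
  V2 = 120·(cos(-60.0°) + j·sin(-60.0°)) = 60 - j103.9 V
Step 2 — Sum components: V_total = 54.86 - j75.38 V.
Step 3 — Convert to polar: |V_total| = 93.23 V, ∠V_total = -54.0°.

V_total = 93.23∠-54.0° V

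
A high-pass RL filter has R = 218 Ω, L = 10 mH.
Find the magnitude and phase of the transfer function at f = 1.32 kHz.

Step 1 — Angular frequency: ω = 2π·1320 = 8294 rad/s.
Step 2 — Transfer function: H(jω) = jωL/(R + jωL).
Step 3 — Numerator jωL = j·82.94; denominator R + jωL = 218 + j82.94.
Step 4 — H = 0.1264 + j0.3323.
Step 5 — Magnitude: |H| = 0.3556 (-9.0 dB); phase: φ = 69.2°.

|H| = 0.3556 (-9.0 dB), φ = 69.2°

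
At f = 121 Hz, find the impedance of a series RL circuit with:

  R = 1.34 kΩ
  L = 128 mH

Step 1 — Angular frequency: ω = 2π·f = 2π·121 = 760.3 rad/s.
Step 2 — Component impedances:
  R: Z = R = 1340 Ω
  L: Z = jωL = j·760.3·0.128 = 0 + j97.31 Ω
Step 3 — Series combination: Z_total = R + L = 1340 + j97.31 Ω = 1344∠4.2° Ω.

Z = 1340 + j97.31 Ω = 1344∠4.2° Ω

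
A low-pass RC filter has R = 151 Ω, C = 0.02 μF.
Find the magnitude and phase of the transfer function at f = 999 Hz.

Step 1 — Angular frequency: ω = 2π·999 = 6277 rad/s.
Step 2 — Transfer function: H(jω) = 1/(1 + jωRC).
Step 3 — Denominator: 1 + jωRC = 1 + j·6277·151·2e-08 = 1 + j0.01896.
Step 4 — H = 0.9996 - j0.01895.
Step 5 — Magnitude: |H| = 0.9998 (-0.0 dB); phase: φ = -1.1°.

|H| = 0.9998 (-0.0 dB), φ = -1.1°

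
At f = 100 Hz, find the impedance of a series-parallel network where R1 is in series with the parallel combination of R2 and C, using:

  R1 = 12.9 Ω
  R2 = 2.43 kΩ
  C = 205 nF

Step 1 — Angular frequency: ω = 2π·f = 2π·100 = 628.3 rad/s.
Step 2 — Component impedances:
  R1: Z = R = 12.9 Ω
  R2: Z = R = 2430 Ω
  C: Z = 1/(jωC) = -j/(ω·C) = 0 - j7764 Ω
Step 3 — Parallel branch: R2 || C = 1/(1/R2 + 1/C) = 2213 - j692.7 Ω.
Step 4 — Series with R1: Z_total = R1 + (R2 || C) = 2226 - j692.7 Ω = 2331∠-17.3° Ω.

Z = 2226 - j692.7 Ω = 2331∠-17.3° Ω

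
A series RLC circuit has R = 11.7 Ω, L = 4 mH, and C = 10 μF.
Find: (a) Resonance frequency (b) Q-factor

Step 1 — Resonance condition Im(Z)=0 gives ω₀ = 1/√(LC).
Step 2 — ω₀ = 1/√(0.004·1e-05) = 5000 rad/s.
Step 3 — f₀ = ω₀/(2π) = 795.8 Hz.
Step 4 — Series Q: Q = ω₀L/R = 5000·0.004/11.7 = 1.709.

(a) f₀ = 795.8 Hz  (b) Q = 1.709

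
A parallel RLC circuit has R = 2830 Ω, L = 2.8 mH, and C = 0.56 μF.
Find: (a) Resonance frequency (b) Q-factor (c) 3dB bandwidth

Step 1 — Resonance: ω₀ = 1/√(LC) = 1/√(0.0028·5.6e-07) = 2.525e+04 rad/s.
Step 2 — f₀ = ω₀/(2π) = 4019 Hz.
Step 3 — Parallel Q: Q = R/(ω₀L) = 2830/(2.525e+04·0.0028) = 40.02.
Step 4 — Bandwidth: Δω = ω₀/Q = 631 rad/s; BW = Δω/(2π) = 100.4 Hz.

(a) f₀ = 4019 Hz  (b) Q = 40.02  (c) BW = 100.4 Hz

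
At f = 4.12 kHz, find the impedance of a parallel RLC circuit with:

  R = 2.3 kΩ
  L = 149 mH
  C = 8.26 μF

Step 1 — Angular frequency: ω = 2π·f = 2π·4120 = 2.589e+04 rad/s.
Step 2 — Component impedances:
  R: Z = R = 2300 Ω
  L: Z = jωL = j·2.589e+04·0.149 = 0 + j3857 Ω
  C: Z = 1/(jωC) = -j/(ω·C) = 0 - j4.677 Ω
Step 3 — Parallel combination: 1/Z_total = 1/R + 1/L + 1/C; Z_total = 0.009533 - j4.682 Ω = 4.682∠-89.9° Ω.

Z = 0.009533 - j4.682 Ω = 4.682∠-89.9° Ω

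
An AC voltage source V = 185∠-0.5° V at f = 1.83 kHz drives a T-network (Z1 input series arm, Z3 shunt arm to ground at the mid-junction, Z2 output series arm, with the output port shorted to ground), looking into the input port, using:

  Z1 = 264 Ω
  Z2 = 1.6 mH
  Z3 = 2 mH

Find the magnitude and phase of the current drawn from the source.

Step 1 — Angular frequency: ω = 2π·f = 2π·1830 = 1.15e+04 rad/s.
Step 2 — Component impedances:
  Z1: Z = R = 264 Ω
  Z2: Z = jωL = j·1.15e+04·0.0016 = 0 + j18.4 Ω
  Z3: Z = jωL = j·1.15e+04·0.002 = 0 + j23 Ω
Step 3 — With the output port shorted to ground, the output series arm Z2 runs from the junction to ground; the shunt arm Z3 also runs from the junction to ground. They appear in parallel: Z3 || Z2 = 0 + j10.22 Ω.
Step 4 — Series with input arm Z1: Z_in = Z1 + (Z3 || Z2) = 264 + j10.22 Ω = 264.2∠2.2° Ω.
Step 5 — Source phasor: V = 185∠-0.5° V = 185 - j1.614 V.
Step 6 — Ohm's law: I = V / Z_total = (185 - j1.614) / (264 + j10.22) = 0.6994 - j0.03319 A.
Step 7 — Convert to polar: |I| = 0.7002 A, ∠I = -2.7°.

I = 0.7002∠-2.7° A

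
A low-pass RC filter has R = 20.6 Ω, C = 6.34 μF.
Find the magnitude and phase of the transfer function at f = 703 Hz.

Step 1 — Angular frequency: ω = 2π·703 = 4417 rad/s.
Step 2 — Transfer function: H(jω) = 1/(1 + jωRC).
Step 3 — Denominator: 1 + jωRC = 1 + j·4417·20.6·6.34e-06 = 1 + j0.5769.
Step 4 — H = 0.7503 - j0.4328.
Step 5 — Magnitude: |H| = 0.8662 (-1.2 dB); phase: φ = -30.0°.

|H| = 0.8662 (-1.2 dB), φ = -30.0°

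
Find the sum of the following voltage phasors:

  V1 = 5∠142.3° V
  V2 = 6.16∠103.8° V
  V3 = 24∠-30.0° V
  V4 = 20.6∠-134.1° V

Step 1 — Convert each phasor to rectangular form:
  V1 = 5·(cos(142.3°) + j·sin(142.3°)) = -3.956 + j3.058 V
  V2 = 6.16·(cos(103.8°) + j·sin(103.8°)) = -1.469 + j5.982 V
  V3 = 24·(cos(-30.0°) + j·sin(-30.0°)) = 20.78 - j12 V
  V4 = 20.6·(cos(-134.1°) + j·sin(-134.1°)) = -14.34 - j14.79 V
Step 2 — Sum components: V_total = 1.023 - j17.75 V.
Step 3 — Convert to polar: |V_total| = 17.78 V, ∠V_total = -86.7°.

V_total = 17.78∠-86.7° V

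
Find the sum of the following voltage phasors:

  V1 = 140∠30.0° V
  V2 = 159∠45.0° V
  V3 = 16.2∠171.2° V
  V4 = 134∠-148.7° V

Step 1 — Convert each phasor to rectangular form:
  V1 = 140·(cos(30.0°) + j·sin(30.0°)) = 121.2 + j70 V
  V2 = 159·(cos(45.0°) + j·sin(45.0°)) = 112.4 + j112.4 V
  V3 = 16.2·(cos(171.2°) + j·sin(171.2°)) = -16.01 + j2.478 V
  V4 = 134·(cos(-148.7°) + j·sin(-148.7°)) = -114.5 - j69.62 V
Step 2 — Sum components: V_total = 103.2 + j115.3 V.
Step 3 — Convert to polar: |V_total| = 154.7 V, ∠V_total = 48.2°.

V_total = 154.7∠48.2° V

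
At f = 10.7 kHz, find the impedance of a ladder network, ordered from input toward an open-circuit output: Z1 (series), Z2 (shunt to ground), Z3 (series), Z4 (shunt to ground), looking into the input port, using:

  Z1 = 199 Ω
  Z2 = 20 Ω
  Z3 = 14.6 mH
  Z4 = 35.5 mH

Step 1 — Angular frequency: ω = 2π·f = 2π·1.07e+04 = 6.723e+04 rad/s.
Step 2 — Component impedances:
  Z1: Z = R = 199 Ω
  Z2: Z = R = 20 Ω
  Z3: Z = jωL = j·6.723e+04·0.0146 = 0 + j981.6 Ω
  Z4: Z = jωL = j·6.723e+04·0.0355 = 0 + j2387 Ω
Step 3 — Ladder network (open output): work backward from the far end, alternating series and parallel combinations. Z_in = 219 + j0.1188 Ω = 219∠0.0° Ω.

Z = 219 + j0.1188 Ω = 219∠0.0° Ω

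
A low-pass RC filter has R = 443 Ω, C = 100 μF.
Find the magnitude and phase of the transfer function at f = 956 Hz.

Step 1 — Angular frequency: ω = 2π·956 = 6007 rad/s.
Step 2 — Transfer function: H(jω) = 1/(1 + jωRC).
Step 3 — Denominator: 1 + jωRC = 1 + j·6007·443·0.0001 = 1 + j266.1.
Step 4 — H = 1.412e-05 - j0.003758.
Step 5 — Magnitude: |H| = 0.003758 (-48.5 dB); phase: φ = -89.8°.

|H| = 0.003758 (-48.5 dB), φ = -89.8°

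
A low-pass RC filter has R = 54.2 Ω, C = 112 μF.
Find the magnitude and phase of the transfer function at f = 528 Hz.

Step 1 — Angular frequency: ω = 2π·528 = 3318 rad/s.
Step 2 — Transfer function: H(jω) = 1/(1 + jωRC).
Step 3 — Denominator: 1 + jωRC = 1 + j·3318·54.2·0.000112 = 1 + j20.14.
Step 4 — H = 0.00246 - j0.04953.
Step 5 — Magnitude: |H| = 0.04959 (-26.1 dB); phase: φ = -87.2°.

|H| = 0.04959 (-26.1 dB), φ = -87.2°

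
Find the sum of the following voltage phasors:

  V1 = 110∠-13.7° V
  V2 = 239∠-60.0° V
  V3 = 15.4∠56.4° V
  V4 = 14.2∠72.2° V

Step 1 — Convert each phasor to rectangular form:
  V1 = 110·(cos(-13.7°) + j·sin(-13.7°)) = 106.9 - j26.05 V
  V2 = 239·(cos(-60.0°) + j·sin(-60.0°)) = 119.5 - j207 V
  V3 = 15.4·(cos(56.4°) + j·sin(56.4°)) = 8.522 + j12.83 V
  V4 = 14.2·(cos(72.2°) + j·sin(72.2°)) = 4.341 + j13.52 V
Step 2 — Sum components: V_total = 239.2 - j206.7 V.
Step 3 — Convert to polar: |V_total| = 316.2 V, ∠V_total = -40.8°.

V_total = 316.2∠-40.8° V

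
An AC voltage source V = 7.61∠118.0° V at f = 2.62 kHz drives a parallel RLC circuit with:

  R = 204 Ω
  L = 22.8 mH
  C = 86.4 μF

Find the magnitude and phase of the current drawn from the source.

Step 1 — Angular frequency: ω = 2π·f = 2π·2620 = 1.646e+04 rad/s.
Step 2 — Component impedances:
  R: Z = R = 204 Ω
  L: Z = jωL = j·1.646e+04·0.0228 = 0 + j375.3 Ω
  C: Z = 1/(jωC) = -j/(ω·C) = 0 - j0.7031 Ω
Step 3 — Parallel combination: 1/Z_total = 1/R + 1/L + 1/C; Z_total = 0.002432 - j0.7044 Ω = 0.7044∠-89.8° Ω.
Step 4 — Source phasor: V = 7.61∠118.0° V = -3.573 + j6.719 V.
Step 5 — Ohm's law: I = V / Z_total = (-3.573 + j6.719) / (0.002432 - j0.7044) = -9.556 - j5.039 A.
Step 6 — Convert to polar: |I| = 10.8 A, ∠I = -152.2°.

I = 10.8∠-152.2° A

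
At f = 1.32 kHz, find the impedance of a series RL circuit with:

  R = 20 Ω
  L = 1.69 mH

Step 1 — Angular frequency: ω = 2π·f = 2π·1320 = 8294 rad/s.
Step 2 — Component impedances:
  R: Z = R = 20 Ω
  L: Z = jωL = j·8294·0.00169 = 0 + j14.02 Ω
Step 3 — Series combination: Z_total = R + L = 20 + j14.02 Ω = 24.42∠35.0° Ω.

Z = 20 + j14.02 Ω = 24.42∠35.0° Ω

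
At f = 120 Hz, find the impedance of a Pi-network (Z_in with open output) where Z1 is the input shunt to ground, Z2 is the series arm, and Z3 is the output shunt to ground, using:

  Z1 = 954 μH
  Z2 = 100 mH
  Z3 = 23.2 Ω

Step 1 — Angular frequency: ω = 2π·f = 2π·120 = 754 rad/s.
Step 2 — Component impedances:
  Z1: Z = jωL = j·754·0.000954 = 0 + j0.7193 Ω
  Z2: Z = jωL = j·754·0.1 = 0 + j75.4 Ω
  Z3: Z = R = 23.2 Ω
Step 3 — With open output, the series arm Z2 and the output shunt Z3 appear in series to ground: Z2 + Z3 = 23.2 + j75.4 Ω.
Step 4 — Parallel with input shunt Z1: Z_in = Z1 || (Z2 + Z3) = 0.001896 + j0.7131 Ω = 0.7131∠89.8° Ω.

Z = 0.001896 + j0.7131 Ω = 0.7131∠89.8° Ω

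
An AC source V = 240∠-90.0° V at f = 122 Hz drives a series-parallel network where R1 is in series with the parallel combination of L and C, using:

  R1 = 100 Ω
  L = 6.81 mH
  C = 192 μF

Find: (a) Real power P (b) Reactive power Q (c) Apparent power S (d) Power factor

Step 1 — Angular frequency: ω = 2π·f = 2π·122 = 766.5 rad/s.
Step 2 — Component impedances:
  R1: Z = R = 100 Ω
  L: Z = jωL = j·766.5·0.00681 = 0 + j5.22 Ω
  C: Z = 1/(jωC) = -j/(ω·C) = 0 - j6.795 Ω
Step 3 — Parallel branch: L || C = 1/(1/L + 1/C) = 0 + j22.53 Ω.
Step 4 — Series with R1: Z_total = R1 + (L || C) = 100 + j22.53 Ω = 102.5∠12.7° Ω.
Step 5 — Source phasor: V = 240∠-90.0° V = 0 - j240 V.
Step 6 — Current: I = V / Z = -0.5146 - j2.284 A = 2.341∠-102.7° A.
Step 7 — Complex power: S = V·I* = 548.2 + j123.5 VA.
Step 8 — Real power: P = Re(S) = 548.2 W.
Step 9 — Reactive power: Q = Im(S) = 123.5 VAR.
Step 10 — Apparent power: |S| = 561.9 VA.
Step 11 — Power factor: PF = P/|S| = 0.9755 (lagging).

(a) P = 548.2 W  (b) Q = 123.5 VAR  (c) S = 561.9 VA  (d) PF = 0.9755 (lagging)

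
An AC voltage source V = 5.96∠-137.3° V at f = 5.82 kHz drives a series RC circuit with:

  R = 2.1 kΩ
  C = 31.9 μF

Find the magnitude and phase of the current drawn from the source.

Step 1 — Angular frequency: ω = 2π·f = 2π·5820 = 3.657e+04 rad/s.
Step 2 — Component impedances:
  R: Z = R = 2100 Ω
  C: Z = 1/(jωC) = -j/(ω·C) = 0 - j0.8572 Ω
Step 3 — Series combination: Z_total = R + C = 2100 - j0.8572 Ω = 2100∠-0.0° Ω.
Step 4 — Source phasor: V = 5.96∠-137.3° V = -4.38 - j4.042 V.
Step 5 — Ohm's law: I = V / Z_total = (-4.38 - j4.042) / (2100 - j0.8572) = -0.002085 - j0.001926 A.
Step 6 — Convert to polar: |I| = 0.002838 A, ∠I = -137.3°.

I = 0.002838∠-137.3° A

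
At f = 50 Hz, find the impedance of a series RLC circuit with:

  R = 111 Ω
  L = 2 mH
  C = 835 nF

Step 1 — Angular frequency: ω = 2π·f = 2π·50 = 314.2 rad/s.
Step 2 — Component impedances:
  R: Z = R = 111 Ω
  L: Z = jωL = j·314.2·0.002 = 0 + j0.6283 Ω
  C: Z = 1/(jωC) = -j/(ω·C) = 0 - j3812 Ω
Step 3 — Series combination: Z_total = R + L + C = 111 - j3811 Ω = 3813∠-88.3° Ω.

Z = 111 - j3811 Ω = 3813∠-88.3° Ω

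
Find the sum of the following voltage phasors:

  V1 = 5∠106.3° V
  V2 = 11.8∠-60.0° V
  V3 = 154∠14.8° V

Step 1 — Convert each phasor to rectangular form:
  V1 = 5·(cos(106.3°) + j·sin(106.3°)) = -1.403 + j4.799 V
  V2 = 11.8·(cos(-60.0°) + j·sin(-60.0°)) = 5.9 - j10.22 V
  V3 = 154·(cos(14.8°) + j·sin(14.8°)) = 148.9 + j39.34 V
Step 2 — Sum components: V_total = 153.4 + j33.92 V.
Step 3 — Convert to polar: |V_total| = 157.1 V, ∠V_total = 12.5°.

V_total = 157.1∠12.5° V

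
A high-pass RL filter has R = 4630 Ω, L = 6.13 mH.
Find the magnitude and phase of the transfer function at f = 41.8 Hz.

Step 1 — Angular frequency: ω = 2π·41.8 = 262.6 rad/s.
Step 2 — Transfer function: H(jω) = jωL/(R + jωL).
Step 3 — Numerator jωL = j·1.61; denominator R + jωL = 4630 + j1.61.
Step 4 — H = 1.209e-07 + j0.0003477.
Step 5 — Magnitude: |H| = 0.0003477 (-69.2 dB); phase: φ = 90.0°.

|H| = 0.0003477 (-69.2 dB), φ = 90.0°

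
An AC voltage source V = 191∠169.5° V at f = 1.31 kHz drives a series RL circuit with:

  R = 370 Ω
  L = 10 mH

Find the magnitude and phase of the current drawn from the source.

Step 1 — Angular frequency: ω = 2π·f = 2π·1310 = 8231 rad/s.
Step 2 — Component impedances:
  R: Z = R = 370 Ω
  L: Z = jωL = j·8231·0.01 = 0 + j82.31 Ω
Step 3 — Series combination: Z_total = R + L = 370 + j82.31 Ω = 379∠12.5° Ω.
Step 4 — Source phasor: V = 191∠169.5° V = -187.8 + j34.81 V.
Step 5 — Ohm's law: I = V / Z_total = (-187.8 + j34.81) / (370 + j82.31) = -0.4637 + j0.1972 A.
Step 6 — Convert to polar: |I| = 0.5039 A, ∠I = 157.0°.

I = 0.5039∠157.0° A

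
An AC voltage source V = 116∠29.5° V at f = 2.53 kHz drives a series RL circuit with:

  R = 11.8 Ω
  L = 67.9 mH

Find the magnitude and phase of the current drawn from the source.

Step 1 — Angular frequency: ω = 2π·f = 2π·2530 = 1.59e+04 rad/s.
Step 2 — Component impedances:
  R: Z = R = 11.8 Ω
  L: Z = jωL = j·1.59e+04·0.0679 = 0 + j1079 Ω
Step 3 — Series combination: Z_total = R + L = 11.8 + j1079 Ω = 1079∠89.4° Ω.
Step 4 — Source phasor: V = 116∠29.5° V = 101 + j57.12 V.
Step 5 — Ohm's law: I = V / Z_total = (101 + j57.12) / (11.8 + j1079) = 0.05394 - j0.09295 A.
Step 6 — Convert to polar: |I| = 0.1075 A, ∠I = -59.9°.

I = 0.1075∠-59.9° A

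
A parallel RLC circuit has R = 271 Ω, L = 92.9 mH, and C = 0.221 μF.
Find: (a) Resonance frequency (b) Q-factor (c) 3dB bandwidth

Step 1 — Resonance: ω₀ = 1/√(LC) = 1/√(0.0929·2.21e-07) = 6979 rad/s.
Step 2 — f₀ = ω₀/(2π) = 1111 Hz.
Step 3 — Parallel Q: Q = R/(ω₀L) = 271/(6979·0.0929) = 0.418.
Step 4 — Bandwidth: Δω = ω₀/Q = 1.67e+04 rad/s; BW = Δω/(2π) = 2657 Hz.

(a) f₀ = 1111 Hz  (b) Q = 0.418  (c) BW = 2657 Hz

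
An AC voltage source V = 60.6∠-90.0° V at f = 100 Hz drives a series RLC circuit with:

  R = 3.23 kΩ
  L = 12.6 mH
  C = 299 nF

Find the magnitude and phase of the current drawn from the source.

Step 1 — Angular frequency: ω = 2π·f = 2π·100 = 628.3 rad/s.
Step 2 — Component impedances:
  R: Z = R = 3230 Ω
  L: Z = jωL = j·628.3·0.0126 = 0 + j7.917 Ω
  C: Z = 1/(jωC) = -j/(ω·C) = 0 - j5323 Ω
Step 3 — Series combination: Z_total = R + L + C = 3230 - j5315 Ω = 6219∠-58.7° Ω.
Step 4 — Source phasor: V = 60.6∠-90.0° V = 0 - j60.6 V.
Step 5 — Ohm's law: I = V / Z_total = (0 - j60.6) / (3230 - j5315) = 0.008327 - j0.00506 A.
Step 6 — Convert to polar: |I| = 0.009744 A, ∠I = -31.3°.

I = 0.009744∠-31.3° A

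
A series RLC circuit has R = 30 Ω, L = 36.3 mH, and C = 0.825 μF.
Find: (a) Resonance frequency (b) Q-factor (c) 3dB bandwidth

Step 1 — Resonance condition Im(Z)=0 gives ω₀ = 1/√(LC).
Step 2 — ω₀ = 1/√(0.0363·8.25e-07) = 5779 rad/s.
Step 3 — f₀ = ω₀/(2π) = 919.7 Hz.
Step 4 — Series Q: Q = ω₀L/R = 5779·0.0363/30 = 6.992.
Step 5 — 3dB bandwidth: Δω = ω₀/Q = 826.4 rad/s; BW = Δω/(2π) = 131.5 Hz.

(a) f₀ = 919.7 Hz  (b) Q = 6.992  (c) BW = 131.5 Hz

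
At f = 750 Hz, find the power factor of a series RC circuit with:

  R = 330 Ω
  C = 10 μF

Step 1 — Angular frequency: ω = 2π·f = 2π·750 = 4712 rad/s.
Step 2 — Component impedances:
  R: Z = R = 330 Ω
  C: Z = 1/(jωC) = -j/(ω·C) = 0 - j21.22 Ω
Step 3 — Series combination: Z_total = R + C = 330 - j21.22 Ω = 330.7∠-3.7° Ω.
Step 4 — Power factor: PF = cos(φ) = Re(Z)/|Z| = 330/330.7 = 0.9979.
Step 5 — Type: Im(Z) = -21.22 ⇒ leading (phase φ = -3.7°).

PF = 0.9979 (leading, φ = -3.7°)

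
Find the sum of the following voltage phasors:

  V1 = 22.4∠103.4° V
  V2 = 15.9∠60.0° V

Step 1 — Convert each phasor to rectangular form:
  V1 = 22.4·(cos(103.4°) + j·sin(103.4°)) = -5.191 + j21.79 V
  V2 = 15.9·(cos(60.0°) + j·sin(60.0°)) = 7.95 + j13.77 V
Step 2 — Sum components: V_total = 2.759 + j35.56 V.
Step 3 — Convert to polar: |V_total| = 35.67 V, ∠V_total = 85.6°.

V_total = 35.67∠85.6° V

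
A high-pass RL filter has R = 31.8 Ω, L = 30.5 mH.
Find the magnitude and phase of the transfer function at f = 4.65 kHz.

Step 1 — Angular frequency: ω = 2π·4650 = 2.922e+04 rad/s.
Step 2 — Transfer function: H(jω) = jωL/(R + jωL).
Step 3 — Numerator jωL = j·891.1; denominator R + jωL = 31.8 + j891.1.
Step 4 — H = 0.9987 + j0.03564.
Step 5 — Magnitude: |H| = 0.9994 (-0.0 dB); phase: φ = 2.0°.

|H| = 0.9994 (-0.0 dB), φ = 2.0°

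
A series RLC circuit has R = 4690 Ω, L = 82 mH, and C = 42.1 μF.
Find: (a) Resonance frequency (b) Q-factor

Step 1 — Resonance condition Im(Z)=0 gives ω₀ = 1/√(LC).
Step 2 — ω₀ = 1/√(0.082·4.21e-05) = 538.2 rad/s.
Step 3 — f₀ = ω₀/(2π) = 85.66 Hz.
Step 4 — Series Q: Q = ω₀L/R = 538.2·0.082/4690 = 0.00941.

(a) f₀ = 85.66 Hz  (b) Q = 0.00941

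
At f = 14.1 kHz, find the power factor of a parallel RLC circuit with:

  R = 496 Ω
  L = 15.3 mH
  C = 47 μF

Step 1 — Angular frequency: ω = 2π·f = 2π·1.41e+04 = 8.859e+04 rad/s.
Step 2 — Component impedances:
  R: Z = R = 496 Ω
  L: Z = jωL = j·8.859e+04·0.0153 = 0 + j1355 Ω
  C: Z = 1/(jωC) = -j/(ω·C) = 0 - j0.2402 Ω
Step 3 — Parallel combination: 1/Z_total = 1/R + 1/L + 1/C; Z_total = 0.0001163 - j0.2402 Ω = 0.2402∠-90.0° Ω.
Step 4 — Power factor: PF = cos(φ) = Re(Z)/|Z| = 0.00011633/0.2402 = 0.0004843.
Step 5 — Type: Im(Z) = -0.2402 ⇒ leading (phase φ = -90.0°).

PF = 0.0004843 (leading, φ = -90.0°)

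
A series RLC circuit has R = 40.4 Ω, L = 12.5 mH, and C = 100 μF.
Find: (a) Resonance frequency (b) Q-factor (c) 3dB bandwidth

Step 1 — Resonance condition Im(Z)=0 gives ω₀ = 1/√(LC).
Step 2 — ω₀ = 1/√(0.0125·0.0001) = 894.4 rad/s.
Step 3 — f₀ = ω₀/(2π) = 142.4 Hz.
Step 4 — Series Q: Q = ω₀L/R = 894.4·0.0125/40.4 = 0.2767.
Step 5 — 3dB bandwidth: Δω = ω₀/Q = 3232 rad/s; BW = Δω/(2π) = 514.4 Hz.

(a) f₀ = 142.4 Hz  (b) Q = 0.2767  (c) BW = 514.4 Hz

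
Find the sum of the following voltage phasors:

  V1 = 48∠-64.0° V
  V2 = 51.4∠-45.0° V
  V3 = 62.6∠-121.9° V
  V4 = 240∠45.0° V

Step 1 — Convert each phasor to rectangular form:
  V1 = 48·(cos(-64.0°) + j·sin(-64.0°)) = 21.04 - j43.14 V
  V2 = 51.4·(cos(-45.0°) + j·sin(-45.0°)) = 36.35 - j36.35 V
  V3 = 62.6·(cos(-121.9°) + j·sin(-121.9°)) = -33.08 - j53.15 V
  V4 = 240·(cos(45.0°) + j·sin(45.0°)) = 169.7 + j169.7 V
Step 2 — Sum components: V_total = 194 + j37.07 V.
Step 3 — Convert to polar: |V_total| = 197.5 V, ∠V_total = 10.8°.

V_total = 197.5∠10.8° V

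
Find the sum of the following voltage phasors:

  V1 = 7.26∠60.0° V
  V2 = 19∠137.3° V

Step 1 — Convert each phasor to rectangular form:
  V1 = 7.26·(cos(60.0°) + j·sin(60.0°)) = 3.63 + j6.287 V
  V2 = 19·(cos(137.3°) + j·sin(137.3°)) = -13.96 + j12.89 V
Step 2 — Sum components: V_total = -10.33 + j19.17 V.
Step 3 — Convert to polar: |V_total| = 21.78 V, ∠V_total = 118.3°.

V_total = 21.78∠118.3° V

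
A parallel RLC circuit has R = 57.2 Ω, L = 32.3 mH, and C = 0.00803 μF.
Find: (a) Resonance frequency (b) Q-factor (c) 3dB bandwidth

Step 1 — Resonance: ω₀ = 1/√(LC) = 1/√(0.0323·8.03e-09) = 6.209e+04 rad/s.
Step 2 — f₀ = ω₀/(2π) = 9882 Hz.
Step 3 — Parallel Q: Q = R/(ω₀L) = 57.2/(6.209e+04·0.0323) = 0.02852.
Step 4 — Bandwidth: Δω = ω₀/Q = 2.177e+06 rad/s; BW = Δω/(2π) = 3.465e+05 Hz.

(a) f₀ = 9882 Hz  (b) Q = 0.02852  (c) BW = 3.465e+05 Hz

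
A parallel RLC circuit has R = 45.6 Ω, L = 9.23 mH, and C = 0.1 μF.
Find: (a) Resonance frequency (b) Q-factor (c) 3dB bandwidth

Step 1 — Resonance: ω₀ = 1/√(LC) = 1/√(0.00923·1e-07) = 3.292e+04 rad/s.
Step 2 — f₀ = ω₀/(2π) = 5239 Hz.
Step 3 — Parallel Q: Q = R/(ω₀L) = 45.6/(3.292e+04·0.00923) = 0.1501.
Step 4 — Bandwidth: Δω = ω₀/Q = 2.193e+05 rad/s; BW = Δω/(2π) = 3.49e+04 Hz.

(a) f₀ = 5239 Hz  (b) Q = 0.1501  (c) BW = 3.49e+04 Hz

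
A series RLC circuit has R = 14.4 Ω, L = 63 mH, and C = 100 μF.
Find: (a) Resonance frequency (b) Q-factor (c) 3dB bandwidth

Step 1 — Resonance: ω₀ = 1/√(LC) = 1/√(0.063·0.0001) = 398.4 rad/s.
Step 2 — f₀ = ω₀/(2π) = 63.41 Hz.
Step 3 — Series Q: Q = ω₀L/R = 398.4·0.063/14.4 = 1.743.
Step 4 — Bandwidth: Δω = ω₀/Q = 228.6 rad/s; BW = Δω/(2π) = 36.38 Hz.

(a) f₀ = 63.41 Hz  (b) Q = 1.743  (c) BW = 36.38 Hz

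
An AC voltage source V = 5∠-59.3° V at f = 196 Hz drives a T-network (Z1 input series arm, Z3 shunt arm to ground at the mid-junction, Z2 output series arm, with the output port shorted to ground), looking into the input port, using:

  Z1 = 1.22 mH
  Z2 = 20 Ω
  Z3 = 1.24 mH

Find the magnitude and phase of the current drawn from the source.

Step 1 — Angular frequency: ω = 2π·f = 2π·196 = 1232 rad/s.
Step 2 — Component impedances:
  Z1: Z = jωL = j·1232·0.00122 = 0 + j1.502 Ω
  Z2: Z = R = 20 Ω
  Z3: Z = jωL = j·1232·0.00124 = 0 + j1.527 Ω
Step 3 — With the output port shorted to ground, the output series arm Z2 runs from the junction to ground; the shunt arm Z3 also runs from the junction to ground. They appear in parallel: Z3 || Z2 = 0.1159 + j1.518 Ω.
Step 4 — Series with input arm Z1: Z_in = Z1 + (Z3 || Z2) = 0.1159 + j3.021 Ω = 3.023∠87.8° Ω.
Step 5 — Source phasor: V = 5∠-59.3° V = 2.553 - j4.299 V.
Step 6 — Ohm's law: I = V / Z_total = (2.553 - j4.299) / (0.1159 + j3.021) = -1.389 - j0.8984 A.
Step 7 — Convert to polar: |I| = 1.654 A, ∠I = -147.1°.

I = 1.654∠-147.1° A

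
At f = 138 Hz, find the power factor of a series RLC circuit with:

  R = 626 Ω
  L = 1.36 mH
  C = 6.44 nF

Step 1 — Angular frequency: ω = 2π·f = 2π·138 = 867.1 rad/s.
Step 2 — Component impedances:
  R: Z = R = 626 Ω
  L: Z = jωL = j·867.1·0.00136 = 0 + j1.179 Ω
  C: Z = 1/(jωC) = -j/(ω·C) = 0 - j1.791e+05 Ω
Step 3 — Series combination: Z_total = R + L + C = 626 - j1.791e+05 Ω = 1.791e+05∠-89.8° Ω.
Step 4 — Power factor: PF = cos(φ) = Re(Z)/|Z| = 626/1.7908e+05 = 0.003496.
Step 5 — Type: Im(Z) = -1.791e+05 ⇒ leading (phase φ = -89.8°).

PF = 0.003496 (leading, φ = -89.8°)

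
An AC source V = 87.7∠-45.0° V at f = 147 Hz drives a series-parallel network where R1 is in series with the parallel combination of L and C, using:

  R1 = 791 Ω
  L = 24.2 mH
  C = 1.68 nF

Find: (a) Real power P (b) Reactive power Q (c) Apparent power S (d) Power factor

Step 1 — Angular frequency: ω = 2π·f = 2π·147 = 923.6 rad/s.
Step 2 — Component impedances:
  R1: Z = R = 791 Ω
  L: Z = jωL = j·923.6·0.0242 = 0 + j22.35 Ω
  C: Z = 1/(jωC) = -j/(ω·C) = 0 - j6.445e+05 Ω
Step 3 — Parallel branch: L || C = 1/(1/L + 1/C) = 0 + j22.35 Ω.
Step 4 — Series with R1: Z_total = R1 + (L || C) = 791 + j22.35 Ω = 791.3∠1.6° Ω.
Step 5 — Source phasor: V = 87.7∠-45.0° V = 62.01 - j62.01 V.
Step 6 — Current: I = V / Z = 0.07612 - j0.08055 A = 0.1108∠-46.6° A.
Step 7 — Complex power: S = V·I* = 9.716 + j0.2746 VA.
Step 8 — Real power: P = Re(S) = 9.716 W.
Step 9 — Reactive power: Q = Im(S) = 0.2746 VAR.
Step 10 — Apparent power: |S| = 9.72 VA.
Step 11 — Power factor: PF = P/|S| = 0.9996 (lagging).

(a) P = 9.716 W  (b) Q = 0.2746 VAR  (c) S = 9.72 VA  (d) PF = 0.9996 (lagging)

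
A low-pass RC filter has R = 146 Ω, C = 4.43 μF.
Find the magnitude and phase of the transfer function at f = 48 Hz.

Step 1 — Angular frequency: ω = 2π·48 = 301.6 rad/s.
Step 2 — Transfer function: H(jω) = 1/(1 + jωRC).
Step 3 — Denominator: 1 + jωRC = 1 + j·301.6·146·4.43e-06 = 1 + j0.1951.
Step 4 — H = 0.9633 - j0.1879.
Step 5 — Magnitude: |H| = 0.9815 (-0.2 dB); phase: φ = -11.0°.

|H| = 0.9815 (-0.2 dB), φ = -11.0°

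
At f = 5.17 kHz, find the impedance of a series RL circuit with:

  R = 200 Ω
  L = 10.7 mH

Step 1 — Angular frequency: ω = 2π·f = 2π·5170 = 3.248e+04 rad/s.
Step 2 — Component impedances:
  R: Z = R = 200 Ω
  L: Z = jωL = j·3.248e+04·0.0107 = 0 + j347.6 Ω
Step 3 — Series combination: Z_total = R + L = 200 + j347.6 Ω = 401∠60.1° Ω.

Z = 200 + j347.6 Ω = 401∠60.1° Ω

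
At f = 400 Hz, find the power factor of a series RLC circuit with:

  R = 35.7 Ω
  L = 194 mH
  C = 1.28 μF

Step 1 — Angular frequency: ω = 2π·f = 2π·400 = 2513 rad/s.
Step 2 — Component impedances:
  R: Z = R = 35.7 Ω
  L: Z = jωL = j·2513·0.194 = 0 + j487.6 Ω
  C: Z = 1/(jωC) = -j/(ω·C) = 0 - j310.8 Ω
Step 3 — Series combination: Z_total = R + L + C = 35.7 + j176.7 Ω = 180.3∠78.6° Ω.
Step 4 — Power factor: PF = cos(φ) = Re(Z)/|Z| = 35.7/180.3 = 0.198.
Step 5 — Type: Im(Z) = 176.7 ⇒ lagging (phase φ = 78.6°).

PF = 0.198 (lagging, φ = 78.6°)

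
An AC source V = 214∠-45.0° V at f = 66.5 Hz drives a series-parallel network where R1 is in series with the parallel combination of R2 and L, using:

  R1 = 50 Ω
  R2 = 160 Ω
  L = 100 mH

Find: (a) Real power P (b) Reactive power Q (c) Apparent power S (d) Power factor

Step 1 — Angular frequency: ω = 2π·f = 2π·66.5 = 417.8 rad/s.
Step 2 — Component impedances:
  R1: Z = R = 50 Ω
  R2: Z = R = 160 Ω
  L: Z = jωL = j·417.8·0.1 = 0 + j41.78 Ω
Step 3 — Parallel branch: R2 || L = 1/(1/R2 + 1/L) = 10.21 + j39.12 Ω.
Step 4 — Series with R1: Z_total = R1 + (R2 || L) = 60.21 + j39.12 Ω = 71.8∠33.0° Ω.
Step 5 — Source phasor: V = 214∠-45.0° V = 151.3 - j151.3 V.
Step 6 — Current: I = V / Z = 0.6192 - j2.915 A = 2.98∠-78.0° A.
Step 7 — Complex power: S = V·I* = 534.8 + j347.4 VA.
Step 8 — Real power: P = Re(S) = 534.8 W.
Step 9 — Reactive power: Q = Im(S) = 347.4 VAR.
Step 10 — Apparent power: |S| = 637.8 VA.
Step 11 — Power factor: PF = P/|S| = 0.8386 (lagging).

(a) P = 534.8 W  (b) Q = 347.4 VAR  (c) S = 637.8 VA  (d) PF = 0.8386 (lagging)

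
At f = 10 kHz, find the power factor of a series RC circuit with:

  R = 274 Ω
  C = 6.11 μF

Step 1 — Angular frequency: ω = 2π·f = 2π·1e+04 = 6.283e+04 rad/s.
Step 2 — Component impedances:
  R: Z = R = 274 Ω
  C: Z = 1/(jωC) = -j/(ω·C) = 0 - j2.605 Ω
Step 3 — Series combination: Z_total = R + C = 274 - j2.605 Ω = 274∠-0.5° Ω.
Step 4 — Power factor: PF = cos(φ) = Re(Z)/|Z| = 274/274 = 1.
Step 5 — Type: Im(Z) = -2.605 ⇒ leading (phase φ = -0.5°).

PF = 1 (leading, φ = -0.5°)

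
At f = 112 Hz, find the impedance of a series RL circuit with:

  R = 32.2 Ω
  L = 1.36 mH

Step 1 — Angular frequency: ω = 2π·f = 2π·112 = 703.7 rad/s.
Step 2 — Component impedances:
  R: Z = R = 32.2 Ω
  L: Z = jωL = j·703.7·0.00136 = 0 + j0.9571 Ω
Step 3 — Series combination: Z_total = R + L = 32.2 + j0.9571 Ω = 32.21∠1.7° Ω.

Z = 32.2 + j0.9571 Ω = 32.21∠1.7° Ω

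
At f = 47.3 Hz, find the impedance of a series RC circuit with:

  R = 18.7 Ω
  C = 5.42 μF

Step 1 — Angular frequency: ω = 2π·f = 2π·47.3 = 297.2 rad/s.
Step 2 — Component impedances:
  R: Z = R = 18.7 Ω
  C: Z = 1/(jωC) = -j/(ω·C) = 0 - j620.8 Ω
Step 3 — Series combination: Z_total = R + C = 18.7 - j620.8 Ω = 621.1∠-88.3° Ω.

Z = 18.7 - j620.8 Ω = 621.1∠-88.3° Ω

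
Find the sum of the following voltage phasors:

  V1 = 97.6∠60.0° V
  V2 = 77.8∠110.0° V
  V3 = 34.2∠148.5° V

Step 1 — Convert each phasor to rectangular form:
  V1 = 97.6·(cos(60.0°) + j·sin(60.0°)) = 48.8 + j84.52 V
  V2 = 77.8·(cos(110.0°) + j·sin(110.0°)) = -26.61 + j73.11 V
  V3 = 34.2·(cos(148.5°) + j·sin(148.5°)) = -29.16 + j17.87 V
Step 2 — Sum components: V_total = -6.969 + j175.5 V.
Step 3 — Convert to polar: |V_total| = 175.6 V, ∠V_total = 92.3°.

V_total = 175.6∠92.3° V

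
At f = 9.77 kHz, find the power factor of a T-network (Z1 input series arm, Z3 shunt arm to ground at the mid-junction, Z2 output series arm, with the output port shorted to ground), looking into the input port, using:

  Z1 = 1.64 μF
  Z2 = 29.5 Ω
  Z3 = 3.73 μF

Step 1 — Angular frequency: ω = 2π·f = 2π·9770 = 6.139e+04 rad/s.
Step 2 — Component impedances:
  Z1: Z = 1/(jωC) = -j/(ω·C) = 0 - j9.933 Ω
  Z2: Z = R = 29.5 Ω
  Z3: Z = 1/(jωC) = -j/(ω·C) = 0 - j4.367 Ω
Step 3 — With the output port shorted to ground, the output series arm Z2 runs from the junction to ground; the shunt arm Z3 also runs from the junction to ground. They appear in parallel: Z3 || Z2 = 0.6327 - j4.274 Ω.
Step 4 — Series with input arm Z1: Z_in = Z1 + (Z3 || Z2) = 0.6327 - j14.21 Ω = 14.22∠-87.5° Ω.
Step 5 — Power factor: PF = cos(φ) = Re(Z)/|Z| = 0.6327/14.22 = 0.04449.
Step 6 — Type: Im(Z) = -14.21 ⇒ leading (phase φ = -87.5°).

PF = 0.04449 (leading, φ = -87.5°)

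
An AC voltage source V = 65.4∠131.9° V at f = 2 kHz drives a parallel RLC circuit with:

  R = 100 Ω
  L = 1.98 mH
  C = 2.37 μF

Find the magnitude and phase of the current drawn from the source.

Step 1 — Angular frequency: ω = 2π·f = 2π·2000 = 1.257e+04 rad/s.
Step 2 — Component impedances:
  R: Z = R = 100 Ω
  L: Z = jωL = j·1.257e+04·0.00198 = 0 + j24.88 Ω
  C: Z = 1/(jωC) = -j/(ω·C) = 0 - j33.58 Ω
Step 3 — Parallel combination: 1/Z_total = 1/R + 1/L + 1/C; Z_total = 48 + j49.96 Ω = 69.28∠46.1° Ω.
Step 4 — Source phasor: V = 65.4∠131.9° V = -43.68 + j48.68 V.
Step 5 — Ohm's law: I = V / Z_total = (-43.68 + j48.68) / (48 + j49.96) = 0.06989 + j0.9414 A.
Step 6 — Convert to polar: |I| = 0.944 A, ∠I = 85.8°.

I = 0.944∠85.8° A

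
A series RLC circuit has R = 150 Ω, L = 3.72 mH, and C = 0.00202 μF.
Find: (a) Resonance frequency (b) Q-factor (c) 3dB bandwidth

Step 1 — Resonance condition Im(Z)=0 gives ω₀ = 1/√(LC).
Step 2 — ω₀ = 1/√(0.00372·2.02e-09) = 3.648e+05 rad/s.
Step 3 — f₀ = ω₀/(2π) = 5.806e+04 Hz.
Step 4 — Series Q: Q = ω₀L/R = 3.648e+05·0.00372/150 = 9.047.
Step 5 — 3dB bandwidth: Δω = ω₀/Q = 4.032e+04 rad/s; BW = Δω/(2π) = 6418 Hz.

(a) f₀ = 5.806e+04 Hz  (b) Q = 9.047  (c) BW = 6418 Hz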